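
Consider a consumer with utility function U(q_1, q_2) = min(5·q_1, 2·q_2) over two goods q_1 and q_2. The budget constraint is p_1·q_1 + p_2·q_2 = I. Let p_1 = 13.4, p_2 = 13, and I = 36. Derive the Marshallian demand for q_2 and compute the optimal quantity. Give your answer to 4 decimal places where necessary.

Here 2·13.4 + 5·13 = 91.8, giving q_2* = 1.9608.

q_2* = 1.9608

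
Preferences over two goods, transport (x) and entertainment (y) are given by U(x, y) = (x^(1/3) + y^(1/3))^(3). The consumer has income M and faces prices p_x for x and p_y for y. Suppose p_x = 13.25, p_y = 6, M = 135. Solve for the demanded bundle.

x* = 4.0983, y* = 13.4495

MRS = MU_x/MU_y = (y/x)^(2/3). Set equal to p_x/p_y.
Solve for the ratio: y/x = [p_x/p_y]^(1.5).
With the ratio pinned down, the budget gives x* = M/(p_x + p_y·(y/x)) and y* = (y/x)·x*.
Numerically y/x = 3.281685, so x* = 135/(13.25 + 6·3.281685) = 4.0983 and y* = 3.281685·4.0983 = 13.4495.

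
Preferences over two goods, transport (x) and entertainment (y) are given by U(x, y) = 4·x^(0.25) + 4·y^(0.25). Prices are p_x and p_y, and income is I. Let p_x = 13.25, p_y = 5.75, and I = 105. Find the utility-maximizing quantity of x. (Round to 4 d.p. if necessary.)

Numerically y/x = 3.043669, so x* = 105/(13.25 + 5.75·3.043669) = 3.4145.

x* = 3.4145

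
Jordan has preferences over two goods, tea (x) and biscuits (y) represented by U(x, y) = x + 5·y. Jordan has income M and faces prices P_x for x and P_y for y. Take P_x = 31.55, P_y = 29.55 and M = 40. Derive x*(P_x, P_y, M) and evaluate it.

Linear utility — the consumer picks whichever good has higher MU/price: 1/31.55 = 0.0317 vs 5/29.55 = 0.1692.
y gives more utility per dollar, so spend all income on y: y* = M/P_y, x* = 0.
Numerically: x* = 0, y* = 1.3536.

x* = 0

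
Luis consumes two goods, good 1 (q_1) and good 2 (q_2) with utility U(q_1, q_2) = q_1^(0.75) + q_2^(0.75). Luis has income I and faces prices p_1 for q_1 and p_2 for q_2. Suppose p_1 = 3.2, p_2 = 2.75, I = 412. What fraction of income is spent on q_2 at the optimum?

With the ratio pinned down, the budget gives q_1* = I/(p_1 + p_2·(q_2/q_1)) and q_2* = (q_2/q_1)·q_1*.
Numerically q_2/q_1 = 1.83345, so q_1* = 412/(3.2 + 2.75·1.83345) = 49.9879 and q_2* = 1.83345·49.9879 = 91.6504.
Expenditure on q_2: 2.75·91.6504 = 252.0386; share = 0.6117.

share on q_2 = 0.6117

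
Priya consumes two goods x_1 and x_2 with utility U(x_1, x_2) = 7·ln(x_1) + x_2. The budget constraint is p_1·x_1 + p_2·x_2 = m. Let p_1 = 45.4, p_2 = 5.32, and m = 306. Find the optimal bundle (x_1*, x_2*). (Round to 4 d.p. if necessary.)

MU_x_1 = 7/x_1, MU_x_2 = 1. Tangency: 7/x_1 = p_1/p_2.
So x_1*(p_1,p_2) = 7·p_2/p_1, independent of income; and x_2* = (m − 7·p_2)/p_2.
At the given prices: x_1* = 7·5.32/45.4 = 0.8203, and x_2* = 50.5188.

x_1* = 0.8203, x_2* = 50.5188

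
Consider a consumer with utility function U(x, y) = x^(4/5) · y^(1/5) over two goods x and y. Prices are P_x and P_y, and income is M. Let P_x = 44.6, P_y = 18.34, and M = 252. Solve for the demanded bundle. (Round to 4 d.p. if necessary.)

The MRS is 4·y/x. Set MRS = P_x/P_y.
So 0.8·P_y·y = 0.2·P_x·x; combined with the budget, a share 0.8 of income goes to x.
Demand: x*(P_x,P_y,M) = 0.8·M/P_x and y* = 0.2·M/P_y.
At P_x=44.6, P_y=18.34, M=252: x* = 0.8·252/44.6 = 4.5202, y* = 2.7481.

x* = 4.5202, y* = 2.7481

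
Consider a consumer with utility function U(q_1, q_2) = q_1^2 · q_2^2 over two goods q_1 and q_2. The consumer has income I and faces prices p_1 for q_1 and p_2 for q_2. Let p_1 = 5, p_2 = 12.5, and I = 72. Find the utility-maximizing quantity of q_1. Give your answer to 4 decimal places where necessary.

q_1* = 7.2

Tangency: MRS = q_2/q_1 = p_1/p_2.
Rearranging, p_2·q_2 = p_1·q_1. Substituting into the budget gives p_1·q_1·(1 + 1) = I.
Demand: q_1*(p_1,p_2,I) = 0.5·I/p_1 and q_2* = 0.5·I/p_2.
At p_1=5, p_2=12.5, I=72: q_1* = 0.5·72/5 = 7.2.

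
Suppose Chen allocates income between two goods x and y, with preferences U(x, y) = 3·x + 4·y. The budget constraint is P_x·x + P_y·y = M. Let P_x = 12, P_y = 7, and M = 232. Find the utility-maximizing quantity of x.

Perfect substitutes: compare marginal utility per dollar. 3/P_x vs 4/P_y → 0.25 vs 0.5714.
y gives more utility per dollar, so spend all income on y: y* = M/P_y, x* = 0.
Numerically: x* = 0, y* = 33.1429.

x* = 0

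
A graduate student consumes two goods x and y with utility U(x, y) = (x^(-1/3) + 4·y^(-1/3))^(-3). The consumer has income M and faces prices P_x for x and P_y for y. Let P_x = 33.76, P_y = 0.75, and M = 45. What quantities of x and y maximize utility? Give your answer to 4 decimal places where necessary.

x* = 0.6372, y* = 31.3189

Substitute y = (y/x)·x into the budget: x* = M/(P_x + P_y·(y/x)).
Numerically y/x = 49.153096, so x* = 45/(33.76 + 0.75·49.153096) = 0.6372 and y* = 49.153096·0.6372 = 31.3189.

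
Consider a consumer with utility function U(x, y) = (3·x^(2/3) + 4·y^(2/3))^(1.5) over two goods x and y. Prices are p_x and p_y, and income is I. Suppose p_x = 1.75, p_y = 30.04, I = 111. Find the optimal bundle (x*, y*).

From the CES first-order condition, (3/4)·(y/x)^(1/3) = p_x/p_y.
Hence y/x = ((4/3)·p_x/p_y)^(1/(1/3)), i.e. raised to the 3 power.
With the ratio pinned down, the budget gives x* = I/(p_x + p_y·(y/x)) and y* = (y/x)·x*.
Numerically y/x = 0.000469, so x* = 111/(1.75 + 30.04·0.000469) = 62.9224 and y* = 0.000469·62.9224 = 0.0295.

x* = 62.9224, y* = 0.0295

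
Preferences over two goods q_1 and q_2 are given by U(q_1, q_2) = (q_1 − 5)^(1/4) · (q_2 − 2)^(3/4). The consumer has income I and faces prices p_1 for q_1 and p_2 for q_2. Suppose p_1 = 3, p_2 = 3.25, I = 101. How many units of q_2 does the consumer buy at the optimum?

After buying the subsistence bundle (5, 2), a share 0.25 of the remaining income goes to q_1: q_1* = 5 + 0.25·(I − 5p_1 − 2p_2)/p_1.
Discretionary income = 101 − 5·3 − 2·3.25 = 79.5; q_2* = 2 + 0.75·79.5/3.25 = 20.3462.

q_2* = 20.3462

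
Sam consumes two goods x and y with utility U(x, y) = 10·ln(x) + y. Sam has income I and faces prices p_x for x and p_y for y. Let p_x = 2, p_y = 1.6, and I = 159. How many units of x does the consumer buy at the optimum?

MU_x = 10/x, MU_y = 1. Tangency: 10/x = p_x/p_y.
So x*(p_x,p_y) = 10·p_y/p_x, independent of income; and y* = (I − 10·p_y)/p_y.
At the given prices: x* = 10·1.6/2 = 8.

x* = 8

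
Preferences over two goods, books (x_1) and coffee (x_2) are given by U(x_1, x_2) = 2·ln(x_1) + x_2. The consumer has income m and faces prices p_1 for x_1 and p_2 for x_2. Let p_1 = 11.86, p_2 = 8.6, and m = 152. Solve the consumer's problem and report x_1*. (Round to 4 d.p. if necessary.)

x_1* = 1.4503

MU_x_1 = 2/x_1, MU_x_2 = 1. Tangency: 2/x_1 = p_1/p_2.
So x_1*(p_1,p_2) = 2·p_2/p_1, independent of income; and x_2* = (m − 2·p_2)/p_2.
At the given prices: x_1* = 2·8.6/11.86 = 1.4503.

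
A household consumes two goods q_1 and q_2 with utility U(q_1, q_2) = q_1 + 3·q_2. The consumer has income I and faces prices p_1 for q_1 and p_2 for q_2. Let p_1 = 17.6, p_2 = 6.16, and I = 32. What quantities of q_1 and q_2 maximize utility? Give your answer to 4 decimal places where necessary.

q_2 gives more utility per dollar, so spend all income on q_2: q_2* = I/p_2, q_1* = 0.
Numerically: q_1* = 0, q_2* = 5.1948.

q_1* = 0, q_2* = 5.1948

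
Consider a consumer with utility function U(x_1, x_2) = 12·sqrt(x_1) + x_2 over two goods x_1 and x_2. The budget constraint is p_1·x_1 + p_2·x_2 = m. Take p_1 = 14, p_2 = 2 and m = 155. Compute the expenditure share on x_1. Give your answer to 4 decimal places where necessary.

share on x_1 = 0.0664

MU_x_1 = 6/√x_1, MU_x_2 = 1. Tangency: 6/√x_1 = p_1/p_2.
Solve: √x_1 = 6·p_2/p_1, so x_1*(p_1,p_2) = (6·p_2/p_1)², and x_2* = (m − p_1·x_1*)/p_2.
Plugging in: x_1* = (6·2/14)² = 0.7347, x_2* = 72.3571.
Expenditure on x_1: 14·0.7347 = 10.2857; share = 0.0664.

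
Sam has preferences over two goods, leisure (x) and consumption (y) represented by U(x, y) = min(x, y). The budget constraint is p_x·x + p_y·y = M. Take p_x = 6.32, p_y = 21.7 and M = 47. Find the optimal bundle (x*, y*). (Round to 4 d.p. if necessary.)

Leontief preferences: the optimum is at the kink where x/1 = y/1, i.e. y = x.
Budget: p_x·x + p_y·x = M, so (p_x + p_y)·x = M.
Demand: x*(p_x,p_y,M) = M/(p_x + p_y), y* = M/(p_x + p_y).
Here 6.32 + 21.7 = 28.02, giving x* = 1.6774 and y* = 1.6774.

x* = 1.6774, y* = 1.6774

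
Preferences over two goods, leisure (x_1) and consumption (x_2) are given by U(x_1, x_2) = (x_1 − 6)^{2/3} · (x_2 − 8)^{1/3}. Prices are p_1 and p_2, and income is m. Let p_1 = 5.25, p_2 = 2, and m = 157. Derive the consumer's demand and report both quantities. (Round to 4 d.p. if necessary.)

x_1* = 19.9048, x_2* = 26.25

This is Cobb-Douglas in (x_1−6, x_2−8): tangency gives 2/3·p_2·(x_2−8) = 1/3·p_1·(x_1−6).
After buying the subsistence bundle (6, 8), a share 2/3 of the remaining income goes to x_1: x_1* = 6 + 2/3·(m − 6p_1 − 8p_2)/p_1.
Discretionary income = 157 − 6·5.25 − 8·2 = 109.5; x_1* = 6 + 2/3·109.5/5.25 = 19.9048; x_2* = 8 + 1/3·109.5/2 = 26.25.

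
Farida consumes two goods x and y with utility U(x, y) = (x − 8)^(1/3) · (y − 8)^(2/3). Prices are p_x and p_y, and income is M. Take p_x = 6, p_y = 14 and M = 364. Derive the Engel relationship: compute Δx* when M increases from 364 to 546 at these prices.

Let x' = x−8, y' = y−8. MRS = (1/2)·y'/x' = p_x/p_y.
Substituting into the budget: x* = 8 + 1/3·(M − 8·p_x − 8·p_y)/p_x, and y* = 8 + 2/3·(…)/p_y.
Discretionary income = 364 − 8·6 − 8·14 = 204; x* = 8 + 1/3·204/6 = 19.3333.
At M' = 546: x* = 29.4444. Change: 29.4444 − 19.3333 = 10.1111.

Δx* = 10.1111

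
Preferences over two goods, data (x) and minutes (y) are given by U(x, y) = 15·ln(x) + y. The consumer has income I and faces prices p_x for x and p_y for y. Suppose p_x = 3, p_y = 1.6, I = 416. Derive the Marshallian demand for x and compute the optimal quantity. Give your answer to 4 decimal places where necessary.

x* = 8

MU_x = 15/x, MU_y = 1. Tangency: 15/x = p_x/p_y.
So x*(p_x,p_y) = 15·p_y/p_x, independent of income; and y* = (I − 15·p_y)/p_y.
At the given prices: x* = 15·1.6/3 = 8.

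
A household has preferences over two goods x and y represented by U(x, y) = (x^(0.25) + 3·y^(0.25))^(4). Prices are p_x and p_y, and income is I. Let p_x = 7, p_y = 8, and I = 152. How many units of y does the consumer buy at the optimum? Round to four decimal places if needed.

y* = 15.3023

From the CES first-order condition, (1/3)·(y/x)^(0.75) = p_x/p_y.
Solve for the ratio: y/x = [3·p_x/p_y]^(4/3).
Substitute y = (y/x)·x into the budget: x* = I/(p_x + p_y·(y/x)).
Numerically y/x = 3.621088, so x* = 152/(7 + 8·3.621088) = 4.2259 and y* = 3.621088·4.2259 = 15.3023.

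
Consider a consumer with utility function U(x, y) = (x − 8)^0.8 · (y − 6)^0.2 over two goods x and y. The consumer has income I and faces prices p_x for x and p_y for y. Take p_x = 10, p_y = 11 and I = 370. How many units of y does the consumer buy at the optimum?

MRS = 4·(y−6)/(x−8). Tangency with p_x/p_y gives y−6 = (1/4)·(p_x/p_y)·(x−8).
After buying the subsistence bundle (8, 6), a share 0.8 of the remaining income goes to x: x* = 8 + 0.8·(I − 8p_x − 6p_y)/p_x.
Discretionary income = 370 − 8·10 − 6·11 = 224; y* = 6 + 0.2·224/11 = 10.0727.

y* = 10.0727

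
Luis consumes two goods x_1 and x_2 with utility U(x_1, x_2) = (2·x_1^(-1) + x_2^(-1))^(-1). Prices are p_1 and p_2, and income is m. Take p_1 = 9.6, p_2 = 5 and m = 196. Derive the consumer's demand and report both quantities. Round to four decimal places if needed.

x_1* = 13.5182, x_2* = 13.2451

MU_x_1 ∝ 2·x_1^(-2), MU_x_2 ∝ x_2^(-2), so MRS = 2·(x_2/x_1)^(2) = p_1/p_2.
Solve for the ratio: x_2/x_1 = [(1/2)·p_1/p_2]^(0.5).
With the ratio pinned down, the budget gives x_1* = m/(p_1 + p_2·(x_2/x_1)) and x_2* = (x_2/x_1)·x_1*.
Numerically x_2/x_1 = 0.979796, so x_1* = 196/(9.6 + 5·0.979796) = 13.5182 and x_2* = 0.979796·13.5182 = 13.2451.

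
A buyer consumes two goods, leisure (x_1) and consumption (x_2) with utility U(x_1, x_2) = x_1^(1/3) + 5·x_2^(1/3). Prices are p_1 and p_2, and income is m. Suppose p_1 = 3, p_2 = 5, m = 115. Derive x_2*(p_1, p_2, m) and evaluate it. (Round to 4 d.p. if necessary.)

x_2* = 20.6191

MU_x_1 ∝ x_1^(-2/3), MU_x_2 ∝ 5·x_2^(-2/3), so MRS = (1/5)·(x_2/x_1)^(2/3) = p_1/p_2.
Solve for the ratio: x_2/x_1 = [5·p_1/p_2]^(1.5).
Substitute x_2 = (x_2/x_1)·x_1 into the budget: x_1* = m/(p_1 + p_2·(x_2/x_1)).
Numerically x_2/x_1 = 5.196152, so x_1* = 115/(3 + 5·5.196152) = 3.9681 and x_2* = 5.196152·3.9681 = 20.6191.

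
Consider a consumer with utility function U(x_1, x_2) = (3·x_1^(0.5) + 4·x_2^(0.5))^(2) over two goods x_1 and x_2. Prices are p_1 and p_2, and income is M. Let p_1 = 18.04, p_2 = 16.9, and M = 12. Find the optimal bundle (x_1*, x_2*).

x_1* = 0.2296, x_2* = 0.465

MRS = MU_x_1/MU_x_2 = (3/4)·(x_2/x_1)^(0.5). Set equal to p_1/p_2.
Solve for the ratio: x_2/x_1 = [(4/3)·p_1/p_2]^(2).
Substitute x_2 = (x_2/x_1)·x_1 into the budget: x_1* = M/(p_1 + p_2·(x_2/x_1)).
Numerically x_2/x_1 = 2.025709, so x_1* = 12/(18.04 + 16.9·2.025709) = 0.2296 and x_2* = 2.025709·0.2296 = 0.465.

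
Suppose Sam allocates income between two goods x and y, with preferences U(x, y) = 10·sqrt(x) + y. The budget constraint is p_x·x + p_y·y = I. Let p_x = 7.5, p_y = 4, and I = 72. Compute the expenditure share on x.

Set MRS = p_x/p_y: 5·x^(−1/2) = p_x/p_y.
Thus x* = (5·p_y/p_x)² — independent of I — with the rest of income spent on y.
Plugging in: x* = (5·4/7.5)² = 7.1111, y* = 4.6667.
Expenditure on x: 7.5·7.1111 = 53.3333; share = 0.7407.

share on x = 0.7407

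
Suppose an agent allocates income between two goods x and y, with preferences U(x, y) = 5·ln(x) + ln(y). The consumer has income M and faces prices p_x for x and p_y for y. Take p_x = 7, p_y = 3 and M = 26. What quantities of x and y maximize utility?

x* = 3.0952, y* = 1.4444

The MRS is 5·y/x. Set MRS = p_x/p_y.
So 5·p_y·y = p_x·x; combined with the budget, a share 5/6 of income goes to x.
Demand: x*(p_x,p_y,M) = 5/6·M/p_x and y* = 1/6·M/p_y.
At p_x=7, p_y=3, M=26: x* = 5/6·26/7 = 3.0952, y* = 1.4444.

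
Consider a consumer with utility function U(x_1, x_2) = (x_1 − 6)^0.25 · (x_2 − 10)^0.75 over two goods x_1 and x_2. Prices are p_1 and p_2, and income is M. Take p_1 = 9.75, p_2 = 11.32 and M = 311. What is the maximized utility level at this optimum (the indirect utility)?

V = 7.2794

Let x_1' = x_1−6, x_2' = x_2−10. MRS = (1/3)·x_2'/x_1' = p_1/p_2.
Substituting into the budget: x_1* = 6 + 0.25·(M − 6·p_1 − 10·p_2)/p_1, and x_2* = 10 + 0.75·(…)/p_2.
Discretionary income = 311 − 6·9.75 − 10·11.32 = 139.3; x_1* = 6 + 0.25·139.3/9.75 = 9.5718; x_2* = 10 + 0.75·139.3/11.32 = 19.2292.
Utility at the optimum: U(9.5718, 19.2292) = 7.2794.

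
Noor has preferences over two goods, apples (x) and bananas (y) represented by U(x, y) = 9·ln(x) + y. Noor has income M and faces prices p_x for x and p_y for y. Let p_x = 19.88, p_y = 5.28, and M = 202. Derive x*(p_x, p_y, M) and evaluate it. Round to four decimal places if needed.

MU_x = 9/x, MU_y = 1. Tangency: 9/x = p_x/p_y.
So x*(p_x,p_y) = 9·p_y/p_x, independent of income; and y* = (M − 9·p_y)/p_y.
At the given prices: x* = 9·5.28/19.88 = 2.3903.

x* = 2.3903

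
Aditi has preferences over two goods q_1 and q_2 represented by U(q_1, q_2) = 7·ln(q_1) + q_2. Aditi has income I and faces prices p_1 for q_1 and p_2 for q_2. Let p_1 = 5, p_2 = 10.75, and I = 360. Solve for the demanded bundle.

Set MRS = p_1/p_2: (7/q_1)/1 = p_1/p_2.
So q_1*(p_1,p_2) = 7·p_2/p_1, independent of income; and q_2* = (I − 7·p_2)/p_2.
At the given prices: q_1* = 7·10.75/5 = 15.05, and q_2* = 26.4884.

q_1* = 15.05, q_2* = 26.4884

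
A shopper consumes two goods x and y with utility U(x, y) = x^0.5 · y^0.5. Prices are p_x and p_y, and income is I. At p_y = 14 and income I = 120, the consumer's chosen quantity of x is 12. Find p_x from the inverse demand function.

Tangency: MRS = y/x = p_x/p_y.
So 0.5·p_y·y = 0.5·p_x·x; combined with the budget, a share 0.5 of income goes to x.
Demand: x*(p_x,p_y,I) = 0.5·I/p_x and y* = 0.5·I/p_y.
Set x* = 12 in the demand function and solve for p_x: p_x = 5.

p_x = 5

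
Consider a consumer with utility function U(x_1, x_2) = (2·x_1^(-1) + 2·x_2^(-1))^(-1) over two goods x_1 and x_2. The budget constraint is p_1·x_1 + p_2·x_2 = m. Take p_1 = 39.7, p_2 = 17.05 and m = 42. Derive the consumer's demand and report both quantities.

MRS = MU_x_1/MU_x_2 = (x_2/x_1)^(2). Set equal to p_1/p_2.
Hence x_2/x_1 = (p_1/p_2)^(1/(2)), i.e. raised to the 0.5 power.
Substitute x_2 = (x_2/x_1)·x_1 into the budget: x_1* = m/(p_1 + p_2·(x_2/x_1)).
Numerically x_2/x_1 = 1.525925, so x_1* = 42/(39.7 + 17.05·1.525925) = 0.6391 and x_2* = 1.525925·0.6391 = 0.9752.

x_1* = 0.6391, x_2* = 0.9752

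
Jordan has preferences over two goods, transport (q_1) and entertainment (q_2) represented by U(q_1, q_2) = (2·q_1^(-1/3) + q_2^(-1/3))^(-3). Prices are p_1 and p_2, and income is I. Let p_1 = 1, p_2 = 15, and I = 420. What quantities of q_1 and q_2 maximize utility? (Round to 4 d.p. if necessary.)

From the CES first-order condition, 2·(q_2/q_1)^(4/3) = p_1/p_2.
Solve for the ratio: q_2/q_1 = [(1/2)·p_1/p_2]^(0.75).
Substitute q_2 = (q_2/q_1)·q_1 into the budget: q_1* = I/(p_1 + p_2·(q_2/q_1)).
Numerically q_2/q_1 = 0.078012, so q_1* = 420/(1 + 15·0.078012) = 193.5329 and q_2* = 0.078012·193.5329 = 15.0978.

q_1* = 193.5329, q_2* = 15.0978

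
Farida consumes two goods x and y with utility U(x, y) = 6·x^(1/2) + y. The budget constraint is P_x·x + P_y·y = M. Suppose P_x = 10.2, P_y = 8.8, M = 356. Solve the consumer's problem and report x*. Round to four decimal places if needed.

MU_x = 3/√x, MU_y = 1. Tangency: 3/√x = P_x/P_y.
Thus x* = (3·P_y/P_x)² — independent of M — with the rest of income spent on y.
Plugging in: x* = (3·8.8/10.2)² = 6.699.

x* = 6.699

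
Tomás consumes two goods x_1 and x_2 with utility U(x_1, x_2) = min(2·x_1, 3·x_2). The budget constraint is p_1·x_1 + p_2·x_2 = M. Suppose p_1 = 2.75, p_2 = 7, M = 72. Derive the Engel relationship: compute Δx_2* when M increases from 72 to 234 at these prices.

Δx_2* = 14.5618

Leontief preferences: the optimum is at the kink where x_1/3 = x_2/2, i.e. x_2 = (2/3)·x_1.
Budget: p_1·x_1 + p_2·(2/3)·x_1 = M, so (3·p_1 + 2·p_2)·x_1 = 3·M.
Demand: x_1*(p_1,p_2,M) = 3·M/(3·p_1 + 2·p_2), x_2* = 2·M/(3·p_1 + 2·p_2).
Here 3·2.75 + 2·7 = 22.25, giving x_2* = 6.4719.
At M' = 234: x_2* = 21.0337. Change: 21.0337 − 6.4719 = 14.5618.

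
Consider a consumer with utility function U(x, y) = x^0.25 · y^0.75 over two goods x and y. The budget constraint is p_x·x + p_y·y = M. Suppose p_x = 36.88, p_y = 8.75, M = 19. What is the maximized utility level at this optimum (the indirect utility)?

V = 0.8636

Tangency: MRS = (1/3)·y/x = p_x/p_y.
Rearranging, p_y·y = 3·p_x·x. Substituting into the budget gives p_x·x·(1 + 3) = M.
Demand: x*(p_x,p_y,M) = 0.25·M/p_x and y* = 0.75·M/p_y.
At p_x=36.88, p_y=8.75, M=19: x* = 0.25·19/36.88 = 0.1288, y* = 1.6286.
Utility at the optimum: U(0.1288, 1.6286) = 0.8636.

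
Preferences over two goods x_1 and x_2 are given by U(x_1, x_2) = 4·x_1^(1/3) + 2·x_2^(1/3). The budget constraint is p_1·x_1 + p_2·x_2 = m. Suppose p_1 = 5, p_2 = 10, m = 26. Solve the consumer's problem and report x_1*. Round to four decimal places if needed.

From the CES first-order condition, 2·(x_2/x_1)^(2/3) = p_1/p_2.
Hence x_2/x_1 = ((1/2)·p_1/p_2)^(1/(2/3)), i.e. raised to the 1.5 power.
With the ratio pinned down, the budget gives x_1* = m/(p_1 + p_2·(x_2/x_1)) and x_2* = (x_2/x_1)·x_1*.
Numerically x_2/x_1 = 0.125, so x_1* = 26/(5 + 10·0.125) = 4.16.

x_1* = 4.16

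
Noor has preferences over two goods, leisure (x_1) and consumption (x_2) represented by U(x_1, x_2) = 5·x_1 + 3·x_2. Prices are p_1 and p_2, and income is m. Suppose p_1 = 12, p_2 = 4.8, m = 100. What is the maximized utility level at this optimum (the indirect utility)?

Linear utility — the consumer picks whichever good has higher MU/price: 5/12 = 0.4167 vs 3/4.8 = 0.625.
x_2 gives more utility per dollar, so spend all income on x_2: x_2* = m/p_2, x_1* = 0.
Numerically: x_1* = 0, x_2* = 20.8333.
Utility at the optimum: U(0, 20.8333) = 62.5.

V = 62.5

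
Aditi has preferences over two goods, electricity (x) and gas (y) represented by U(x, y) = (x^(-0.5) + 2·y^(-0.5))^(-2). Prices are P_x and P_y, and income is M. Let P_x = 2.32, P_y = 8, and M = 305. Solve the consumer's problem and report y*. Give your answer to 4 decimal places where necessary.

y* = 26.9059

MRS = MU_x/MU_y = (1/2)·(y/x)^(1.5). Set equal to P_x/P_y.
Solve for the ratio: y/x = [2·P_x/P_y]^(2/3).
Substitute y = (y/x)·x into the budget: x* = M/(P_x + P_y·(y/x)).
Numerically y/x = 0.695481, so x* = 305/(2.32 + 8·0.695481) = 38.6867 and y* = 0.695481·38.6867 = 26.9059.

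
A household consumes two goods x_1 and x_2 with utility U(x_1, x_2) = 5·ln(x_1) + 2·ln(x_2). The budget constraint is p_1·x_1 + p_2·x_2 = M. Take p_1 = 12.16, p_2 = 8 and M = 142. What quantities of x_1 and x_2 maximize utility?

The MRS is (5/2)·x_2/x_1. Set MRS = p_1/p_2.
So 5·p_2·x_2 = 2·p_1·x_1; combined with the budget, a share 5/7 of income goes to x_1.
Demand: x_1*(p_1,p_2,M) = 5/7·M/p_1 and x_2* = 2/7·M/p_2.
At p_1=12.16, p_2=8, M=142: x_1* = 5/7·142/12.16 = 8.3412, x_2* = 5.0714.

x_1* = 8.3412, x_2* = 5.0714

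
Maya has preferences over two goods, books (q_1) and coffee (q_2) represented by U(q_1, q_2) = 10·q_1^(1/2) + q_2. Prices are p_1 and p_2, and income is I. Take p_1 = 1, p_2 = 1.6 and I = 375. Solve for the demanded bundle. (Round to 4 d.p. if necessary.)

q_1* = 64, q_2* = 194.375

Utility is quasi-linear in q_2; the FOC for q_1 is 5/√q_1 = p_1/p_2.
Solve: √q_1 = 5·p_2/p_1, so q_1*(p_1,p_2) = (5·p_2/p_1)², and q_2* = (I − p_1·q_1*)/p_2.
Plugging in: q_1* = (5·1.6/1)² = 64, q_2* = 194.375.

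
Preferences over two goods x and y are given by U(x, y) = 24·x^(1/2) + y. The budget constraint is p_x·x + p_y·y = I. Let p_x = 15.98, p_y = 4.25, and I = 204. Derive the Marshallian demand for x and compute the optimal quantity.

Thus x* = (12·p_y/p_x)² — independent of I — with the rest of income spent on y.
Plugging in: x* = (12·4.25/15.98)² = 10.1856.

x* = 10.1856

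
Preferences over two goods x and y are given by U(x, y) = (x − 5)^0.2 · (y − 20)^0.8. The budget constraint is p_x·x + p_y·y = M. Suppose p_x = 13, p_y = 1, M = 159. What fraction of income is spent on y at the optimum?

MRS = (1/4)·(y−20)/(x−5). Tangency with p_x/p_y gives y−20 = 4·(p_x/p_y)·(x−5).
After buying the subsistence bundle (5, 20), a share 0.2 of the remaining income goes to x: x* = 5 + 0.2·(M − 5p_x − 20p_y)/p_x.
Discretionary income = 159 − 5·13 − 20·1 = 74; x* = 5 + 0.2·74/13 = 6.1385; y* = 20 + 0.8·74/1 = 79.2.
Expenditure on y: 1·79.2 = 79.2; share = 0.4981.

share on y = 0.4981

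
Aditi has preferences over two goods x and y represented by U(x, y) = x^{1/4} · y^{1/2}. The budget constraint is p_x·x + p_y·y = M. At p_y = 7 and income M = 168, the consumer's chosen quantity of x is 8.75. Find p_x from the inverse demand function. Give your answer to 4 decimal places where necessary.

Tangency: MRS = (1/2)·y/x = p_x/p_y.
So 0.25·p_y·y = 0.5·p_x·x; combined with the budget, a share 1/3 of income goes to x.
Demand: x*(p_x,p_y,M) = 1/3·M/p_x and y* = 2/3·M/p_y.
Set x* = 8.75 in the demand function and solve for p_x: p_x = 6.4.

p_x = 6.4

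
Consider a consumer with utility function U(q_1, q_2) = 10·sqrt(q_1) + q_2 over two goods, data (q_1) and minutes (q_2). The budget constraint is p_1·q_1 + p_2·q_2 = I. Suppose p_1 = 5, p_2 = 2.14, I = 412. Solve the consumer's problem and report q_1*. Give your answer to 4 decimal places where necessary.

q_1* = 4.5796

Set MRS = p_1/p_2: 5·q_1^(−1/2) = p_1/p_2.
Thus q_1* = (5·p_2/p_1)² — independent of I — with the rest of income spent on q_2.
Plugging in: q_1* = (5·2.14/5)² = 4.5796.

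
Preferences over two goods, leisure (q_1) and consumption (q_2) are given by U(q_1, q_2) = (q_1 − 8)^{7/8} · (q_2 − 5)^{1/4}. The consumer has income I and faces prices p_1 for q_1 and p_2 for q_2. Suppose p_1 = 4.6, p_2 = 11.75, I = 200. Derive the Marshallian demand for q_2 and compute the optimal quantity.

q_2* = 6.9754

This is Cobb-Douglas in (q_1−8, q_2−5): tangency gives 0.875·p_2·(q_2−5) = 0.25·p_1·(q_1−8).
Substituting into the budget: q_1* = 8 + 7/9·(I − 8·p_1 − 5·p_2)/p_1, and q_2* = 5 + 2/9·(…)/p_2.
Discretionary income = 200 − 8·4.6 − 5·11.75 = 104.45; q_2* = 5 + 2/9·104.45/11.75 = 6.9754.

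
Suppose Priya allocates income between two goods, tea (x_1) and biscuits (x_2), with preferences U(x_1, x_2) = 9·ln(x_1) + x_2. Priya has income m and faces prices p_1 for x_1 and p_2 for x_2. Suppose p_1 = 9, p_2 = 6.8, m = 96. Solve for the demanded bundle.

Set MRS = p_1/p_2: (9/x_1)/1 = p_1/p_2.
So x_1*(p_1,p_2) = 9·p_2/p_1, independent of income; and x_2* = (m − 9·p_2)/p_2.
At the given prices: x_1* = 9·6.8/9 = 6.8, and x_2* = 5.1176.

x_1* = 6.8, x_2* = 5.1176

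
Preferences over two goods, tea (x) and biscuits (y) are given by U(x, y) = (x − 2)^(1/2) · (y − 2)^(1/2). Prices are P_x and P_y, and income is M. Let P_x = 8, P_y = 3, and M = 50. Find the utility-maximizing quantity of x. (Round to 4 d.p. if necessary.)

After buying the subsistence bundle (2, 2), a share 0.5 of the remaining income goes to x: x* = 2 + 0.5·(M − 2P_x − 2P_y)/P_x.
Discretionary income = 50 − 2·8 − 2·3 = 28; x* = 2 + 0.5·28/8 = 3.75.

x* = 3.75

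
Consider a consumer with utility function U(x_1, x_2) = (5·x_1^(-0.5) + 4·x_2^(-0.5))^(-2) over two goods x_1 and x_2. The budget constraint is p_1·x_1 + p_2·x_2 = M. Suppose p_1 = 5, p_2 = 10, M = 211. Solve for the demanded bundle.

x_1* = 20.2324, x_2* = 10.9838

From the CES first-order condition, (5/4)·(x_2/x_1)^(1.5) = p_1/p_2.
Hence x_2/x_1 = ((4/5)·p_1/p_2)^(1/(1.5)), i.e. raised to the 2/3 power.
Substitute x_2 = (x_2/x_1)·x_1 into the budget: x_1* = M/(p_1 + p_2·(x_2/x_1)).
Numerically x_2/x_1 = 0.542884, so x_1* = 211/(5 + 10·0.542884) = 20.2324 and x_2* = 0.542884·20.2324 = 10.9838.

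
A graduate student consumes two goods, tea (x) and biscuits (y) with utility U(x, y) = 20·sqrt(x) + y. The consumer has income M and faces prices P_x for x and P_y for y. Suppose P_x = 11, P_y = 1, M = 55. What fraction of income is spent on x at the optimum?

share on x = 0.1653

Solve: √x = 10·P_y/P_x, so x*(P_x,P_y) = (10·P_y/P_x)², and y* = (M − P_x·x*)/P_y.
Plugging in: x* = (10·1/11)² = 0.8264, y* = 45.9091.
Expenditure on x: 11·0.8264 = 9.0909; share = 0.1653.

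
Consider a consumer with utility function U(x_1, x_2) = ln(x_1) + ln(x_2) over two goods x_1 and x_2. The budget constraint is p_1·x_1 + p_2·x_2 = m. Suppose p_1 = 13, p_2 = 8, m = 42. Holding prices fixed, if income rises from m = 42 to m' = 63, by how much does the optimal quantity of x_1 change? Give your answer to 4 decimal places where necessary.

Δx_1* = 0.8077

MU_x_1/MU_x_2 = (x_2)/(x_1); tangency sets this equal to p_1/p_2.
Rearranging, p_2·x_2 = p_1·x_1. Substituting into the budget gives p_1·x_1·(1 + 1) = m.
Demand: x_1*(p_1,p_2,m) = 0.5·m/p_1 and x_2* = 0.5·m/p_2.
At p_1=13, p_2=8, m=42: x_1* = 0.5·42/13 = 1.6154.
At m' = 63: x_1* = 2.4231. Change: 2.4231 − 1.6154 = 0.8077.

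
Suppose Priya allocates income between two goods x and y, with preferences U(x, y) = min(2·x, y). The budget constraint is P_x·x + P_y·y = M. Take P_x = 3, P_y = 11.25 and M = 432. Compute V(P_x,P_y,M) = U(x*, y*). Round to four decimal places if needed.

With perfect complements, no substitution: consume in ratio x:y = 1:2.
Budget: P_x·x + P_y·2·x = M, so (P_x + 2·P_y)·x = M.
Demand: x*(P_x,P_y,M) = M/(P_x + 2·P_y), y* = 2·M/(P_x + 2·P_y).
Here 3 + 2·11.25 = 25.5, giving x* = 16.9412 and y* = 33.8824.
Utility at the optimum: U(16.9412, 33.8824) = 33.8824.

V = 33.8824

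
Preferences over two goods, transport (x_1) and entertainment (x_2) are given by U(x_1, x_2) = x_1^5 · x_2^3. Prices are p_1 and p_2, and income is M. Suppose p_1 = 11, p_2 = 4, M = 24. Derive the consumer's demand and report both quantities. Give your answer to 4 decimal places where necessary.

x_1* = 1.3636, x_2* = 2.25

MU_x_1/MU_x_2 = (5·x_2)/(3·x_1); tangency sets this equal to p_1/p_2.
So 5·p_2·x_2 = 3·p_1·x_1; combined with the budget, a share 0.625 of income goes to x_1.
Demand: x_1*(p_1,p_2,M) = 0.625·M/p_1 and x_2* = 0.375·M/p_2.
At p_1=11, p_2=4, M=24: x_1* = 0.625·24/11 = 1.3636, x_2* = 2.25.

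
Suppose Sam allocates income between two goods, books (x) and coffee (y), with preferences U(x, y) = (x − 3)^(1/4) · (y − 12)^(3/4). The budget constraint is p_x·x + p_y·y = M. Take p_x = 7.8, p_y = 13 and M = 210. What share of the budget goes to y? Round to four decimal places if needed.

share on y = 0.8521

Let x' = x−3, y' = y−12. MRS = (1/3)·y'/x' = p_x/p_y.
Substituting into the budget: x* = 3 + 0.25·(M − 3·p_x − 12·p_y)/p_x, and y* = 12 + 0.75·(…)/p_y.
Discretionary income = 210 − 3·7.8 − 12·13 = 30.6; x* = 3 + 0.25·30.6/7.8 = 3.9808; y* = 12 + 0.75·30.6/13 = 13.7654.
Expenditure on y: 13·13.7654 = 178.95; share = 0.8521.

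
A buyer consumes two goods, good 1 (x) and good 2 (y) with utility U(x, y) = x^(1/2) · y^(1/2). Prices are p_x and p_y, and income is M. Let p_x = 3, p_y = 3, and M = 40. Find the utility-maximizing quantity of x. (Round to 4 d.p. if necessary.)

x* = 6.6667

The MRS is y/x. Set MRS = p_x/p_y.
So 0.5·p_y·y = 0.5·p_x·x; combined with the budget, a share 0.5 of income goes to x.
Demand: x*(p_x,p_y,M) = 0.5·M/p_x and y* = 0.5·M/p_y.
At p_x=3, p_y=3, M=40: x* = 0.5·40/3 = 6.6667.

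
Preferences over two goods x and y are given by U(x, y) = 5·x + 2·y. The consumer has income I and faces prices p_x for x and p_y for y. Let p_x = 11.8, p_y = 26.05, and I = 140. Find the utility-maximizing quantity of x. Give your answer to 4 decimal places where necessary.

x* = 11.8644

Perfect substitutes: compare marginal utility per dollar. 5/p_x vs 2/p_y → 0.4237 vs 0.0768.
x gives more utility per dollar, so spend all income on x: x* = I/p_x, y* = 0.
Numerically: x* = 11.8644, y* = 0.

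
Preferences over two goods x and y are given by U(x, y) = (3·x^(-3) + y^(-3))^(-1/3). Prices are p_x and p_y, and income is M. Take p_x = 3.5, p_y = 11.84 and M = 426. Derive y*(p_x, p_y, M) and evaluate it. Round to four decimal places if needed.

y* = 23.5529

With the ratio pinned down, the budget gives x* = M/(p_x + p_y·(y/x)) and y* = (y/x)·x*.
Numerically y/x = 0.560272, so x* = 426/(3.5 + 11.84·0.560272) = 42.0383 and y* = 0.560272·42.0383 = 23.5529.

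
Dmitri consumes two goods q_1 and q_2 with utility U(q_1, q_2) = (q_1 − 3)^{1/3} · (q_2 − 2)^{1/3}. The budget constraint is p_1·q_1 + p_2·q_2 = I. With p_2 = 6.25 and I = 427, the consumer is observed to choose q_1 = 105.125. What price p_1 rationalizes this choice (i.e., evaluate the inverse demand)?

p_1 = 2

MRS = (q_2−2)/(q_1−3). Tangency with p_1/p_2 gives q_2−2 = (p_1/p_2)·(q_1−3).
After buying the subsistence bundle (3, 2), a share 0.5 of the remaining income goes to q_1: q_1* = 3 + 0.5·(I − 3p_1 − 2p_2)/p_1.
Set q_1* = 105.125 in the demand function and solve for p_1: p_1 = 2.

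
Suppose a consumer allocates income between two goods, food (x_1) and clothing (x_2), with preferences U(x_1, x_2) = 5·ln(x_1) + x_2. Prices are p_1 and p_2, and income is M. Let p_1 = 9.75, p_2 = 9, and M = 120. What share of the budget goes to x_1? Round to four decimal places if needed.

MU_x_1 = 5/x_1, MU_x_2 = 1. Tangency: 5/x_1 = p_1/p_2.
So x_1*(p_1,p_2) = 5·p_2/p_1, independent of income; and x_2* = (M − 5·p_2)/p_2.
At the given prices: x_1* = 5·9/9.75 = 4.6154, and x_2* = 8.3333.
Expenditure on x_1: 9.75·4.6154 = 45; share = 0.375.

share on x_1 = 0.375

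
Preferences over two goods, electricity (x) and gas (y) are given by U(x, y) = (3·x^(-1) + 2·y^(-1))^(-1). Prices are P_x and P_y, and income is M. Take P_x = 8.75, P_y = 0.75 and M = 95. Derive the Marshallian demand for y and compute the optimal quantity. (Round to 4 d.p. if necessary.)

y* = 24.4375

Numerically y/x = 2.788867, so x* = 95/(8.75 + 0.75·2.788867) = 8.7625 and y* = 2.788867·8.7625 = 24.4375.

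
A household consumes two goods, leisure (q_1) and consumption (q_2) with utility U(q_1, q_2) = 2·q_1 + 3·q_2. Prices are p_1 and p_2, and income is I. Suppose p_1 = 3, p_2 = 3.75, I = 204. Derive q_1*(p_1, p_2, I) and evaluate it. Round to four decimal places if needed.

Perfect substitutes: compare marginal utility per dollar. 2/p_1 vs 3/p_2 → 0.6667 vs 0.8.
q_2 gives more utility per dollar, so spend all income on q_2: q_2* = I/p_2, q_1* = 0.
Numerically: q_1* = 0, q_2* = 54.4.

q_1* = 0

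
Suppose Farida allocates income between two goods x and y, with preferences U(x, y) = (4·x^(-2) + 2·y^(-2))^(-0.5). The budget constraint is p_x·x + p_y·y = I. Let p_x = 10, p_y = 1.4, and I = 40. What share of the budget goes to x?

MRS = MU_x/MU_y = 2·(y/x)^(3). Set equal to p_x/p_y.
Solve for the ratio: y/x = [(1/2)·p_x/p_y]^(1/3).
Substitute y = (y/x)·x into the budget: x* = I/(p_x + p_y·(y/x)).
Numerically y/x = 1.528554, so x* = 40/(10 + 1.4·1.528554) = 3.2949 and y* = 1.528554·3.2949 = 5.0364.
Expenditure on x: 10·3.2949 = 32.949; share = 0.8237.

share on x = 0.8237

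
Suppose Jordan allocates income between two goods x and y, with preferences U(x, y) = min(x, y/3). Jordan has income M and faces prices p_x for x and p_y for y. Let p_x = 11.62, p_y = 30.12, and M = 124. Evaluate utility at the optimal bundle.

With perfect complements, no substitution: consume in ratio x:y = 1:3.
Budget: p_x·x + p_y·3·x = M, so (p_x + 3·p_y)·x = M.
Demand: x*(p_x,p_y,M) = M/(p_x + 3·p_y), y* = 3·M/(p_x + 3·p_y).
Here 11.62 + 3·30.12 = 101.98, giving x* = 1.2159 and y* = 3.6478.
Utility at the optimum: U(1.2159, 3.6478) = 1.2159.

V = 1.2159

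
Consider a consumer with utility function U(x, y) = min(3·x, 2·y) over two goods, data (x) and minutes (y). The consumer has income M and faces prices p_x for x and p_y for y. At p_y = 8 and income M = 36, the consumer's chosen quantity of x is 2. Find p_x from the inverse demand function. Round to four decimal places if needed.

p_x = 6

With perfect complements, no substitution: consume in ratio x:y = 2:3.
Budget: p_x·x + p_y·(3/2)·x = M, so (2·p_x + 3·p_y)·x = 2·M.
Demand: x*(p_x,p_y,M) = 2·M/(2·p_x + 3·p_y), y* = 3·M/(2·p_x + 3·p_y).
Set x* = 2 in the demand function and solve for p_x: p_x = 6.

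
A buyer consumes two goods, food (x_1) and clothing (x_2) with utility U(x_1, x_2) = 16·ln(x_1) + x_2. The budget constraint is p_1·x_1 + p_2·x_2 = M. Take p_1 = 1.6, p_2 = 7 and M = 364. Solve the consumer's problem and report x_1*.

x_1* = 70

MU_x_1 = 16/x_1, MU_x_2 = 1. Tangency: 16/x_1 = p_1/p_2.
So x_1*(p_1,p_2) = 16·p_2/p_1, independent of income; and x_2* = (M − 16·p_2)/p_2.
At the given prices: x_1* = 16·7/1.6 = 70.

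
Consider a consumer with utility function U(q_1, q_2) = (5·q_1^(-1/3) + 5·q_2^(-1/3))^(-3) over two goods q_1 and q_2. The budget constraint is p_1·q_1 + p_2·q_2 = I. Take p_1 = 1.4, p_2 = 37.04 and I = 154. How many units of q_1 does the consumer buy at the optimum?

q_1* = 33.6601

Substitute q_2 = (q_2/q_1)·q_1 into the budget: q_1* = I/(p_1 + p_2·(q_2/q_1)).
Numerically q_2/q_1 = 0.085722, so q_1* = 154/(1.4 + 37.04·0.085722) = 33.6601.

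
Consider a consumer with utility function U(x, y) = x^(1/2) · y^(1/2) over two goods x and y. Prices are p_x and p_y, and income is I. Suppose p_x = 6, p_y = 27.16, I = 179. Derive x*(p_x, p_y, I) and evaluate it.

x* = 14.9167

Tangency: MRS = y/x = p_x/p_y.
Rearranging, p_y·y = p_x·x. Substituting into the budget gives p_x·x·(1 + 1) = I.
Demand: x*(p_x,p_y,I) = 0.5·I/p_x and y* = 0.5·I/p_y.
At p_x=6, p_y=27.16, I=179: x* = 0.5·179/6 = 14.9167.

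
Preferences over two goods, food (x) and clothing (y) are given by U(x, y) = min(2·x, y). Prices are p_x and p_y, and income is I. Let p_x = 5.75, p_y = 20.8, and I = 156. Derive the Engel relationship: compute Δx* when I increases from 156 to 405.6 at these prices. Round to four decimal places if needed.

Δx* = 5.2714

With perfect complements, no substitution: consume in ratio x:y = 1:2.
Budget: p_x·x + p_y·2·x = I, so (p_x + 2·p_y)·x = I.
Demand: x*(p_x,p_y,I) = I/(p_x + 2·p_y), y* = 2·I/(p_x + 2·p_y).
Here 5.75 + 2·20.8 = 47.35, giving x* = 3.2946.
At I' = 405.6: x* = 8.566. Change: 8.566 − 3.2946 = 5.2714.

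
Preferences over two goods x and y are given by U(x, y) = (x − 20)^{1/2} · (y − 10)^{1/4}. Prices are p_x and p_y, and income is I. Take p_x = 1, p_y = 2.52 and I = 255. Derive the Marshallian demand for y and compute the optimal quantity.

This is Cobb-Douglas in (x−20, y−10): tangency gives 0.5·p_y·(y−10) = 0.25·p_x·(x−20).
Substituting into the budget: x* = 20 + 2/3·(I − 20·p_x − 10·p_y)/p_x, and y* = 10 + 1/3·(…)/p_y.
Discretionary income = 255 − 20·1 − 10·2.52 = 209.8; y* = 10 + 1/3·209.8/2.52 = 37.7513.

y* = 37.7513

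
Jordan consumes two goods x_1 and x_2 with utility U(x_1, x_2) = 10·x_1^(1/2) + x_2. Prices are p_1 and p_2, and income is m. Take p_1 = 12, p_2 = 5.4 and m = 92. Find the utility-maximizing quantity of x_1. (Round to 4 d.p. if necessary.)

x_1* = 5.0625

Utility is quasi-linear in x_2; the FOC for x_1 is 5/√x_1 = p_1/p_2.
Solve: √x_1 = 5·p_2/p_1, so x_1*(p_1,p_2) = (5·p_2/p_1)², and x_2* = (m − p_1·x_1*)/p_2.
Plugging in: x_1* = (5·5.4/12)² = 5.0625.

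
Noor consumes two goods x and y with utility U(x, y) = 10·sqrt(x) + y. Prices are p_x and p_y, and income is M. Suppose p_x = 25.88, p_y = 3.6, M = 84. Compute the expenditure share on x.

share on x = 0.149

Plugging in: x* = (5·3.6/25.88)² = 0.4837, y* = 19.8557.
Expenditure on x: 25.88·0.4837 = 12.5193; share = 0.149.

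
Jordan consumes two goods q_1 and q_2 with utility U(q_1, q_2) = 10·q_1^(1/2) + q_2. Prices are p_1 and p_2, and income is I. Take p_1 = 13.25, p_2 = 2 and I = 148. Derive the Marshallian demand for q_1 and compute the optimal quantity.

q_1* = 0.5696

Utility is quasi-linear in q_2; the FOC for q_1 is 5/√q_1 = p_1/p_2.
Thus q_1* = (5·p_2/p_1)² — independent of I — with the rest of income spent on q_2.
Plugging in: q_1* = (5·2/13.25)² = 0.5696.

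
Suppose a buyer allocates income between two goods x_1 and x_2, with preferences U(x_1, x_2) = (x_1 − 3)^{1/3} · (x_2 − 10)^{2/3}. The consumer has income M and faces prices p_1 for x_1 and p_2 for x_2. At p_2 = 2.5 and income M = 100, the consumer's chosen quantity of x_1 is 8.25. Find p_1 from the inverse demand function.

MRS = (1/2)·(x_2−10)/(x_1−3). Tangency with p_1/p_2 gives x_2−10 = 2·(p_1/p_2)·(x_1−3).
Substituting into the budget: x_1* = 3 + 1/3·(M − 3·p_1 − 10·p_2)/p_1, and x_2* = 10 + 2/3·(…)/p_2.
Set x_1* = 8.25 in the demand function and solve for p_1: p_1 = 4.

p_1 = 4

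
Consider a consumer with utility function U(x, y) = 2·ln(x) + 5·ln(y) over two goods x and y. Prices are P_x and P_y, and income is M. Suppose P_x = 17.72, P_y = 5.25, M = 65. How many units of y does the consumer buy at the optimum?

The MRS is (2/5)·y/x. Set MRS = P_x/P_y.
Rearranging, P_y·y = (5/2)·P_x·x. Substituting into the budget gives P_x·x·(1 + (5/2)) = M.
Demand: x*(P_x,P_y,M) = 2/7·M/P_x and y* = 5/7·M/P_y.
At P_x=17.72, P_y=5.25, M=65: y* = 5/7·65/5.25 = 8.8435.

y* = 8.8435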